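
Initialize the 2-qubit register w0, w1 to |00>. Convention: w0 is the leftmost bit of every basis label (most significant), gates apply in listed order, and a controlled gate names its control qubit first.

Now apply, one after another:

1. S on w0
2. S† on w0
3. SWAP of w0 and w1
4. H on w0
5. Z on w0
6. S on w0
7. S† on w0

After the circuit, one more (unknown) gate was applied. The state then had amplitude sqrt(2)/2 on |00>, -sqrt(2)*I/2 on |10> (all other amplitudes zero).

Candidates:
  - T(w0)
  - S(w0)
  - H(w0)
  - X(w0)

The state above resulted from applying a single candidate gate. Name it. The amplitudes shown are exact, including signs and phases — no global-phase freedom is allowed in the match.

The unique candidate consistent with the amplitudes is S(w0).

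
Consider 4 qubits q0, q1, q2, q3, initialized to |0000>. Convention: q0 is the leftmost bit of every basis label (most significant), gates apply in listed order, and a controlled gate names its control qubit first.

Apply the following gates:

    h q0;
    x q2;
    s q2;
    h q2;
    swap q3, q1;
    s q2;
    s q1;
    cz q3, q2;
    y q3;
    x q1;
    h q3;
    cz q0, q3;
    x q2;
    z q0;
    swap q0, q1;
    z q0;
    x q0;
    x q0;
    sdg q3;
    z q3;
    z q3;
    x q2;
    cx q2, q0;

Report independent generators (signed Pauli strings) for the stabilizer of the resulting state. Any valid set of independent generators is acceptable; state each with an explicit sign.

The stabilizer group can be generated by -XIYI, -IXIZ, +IZIY, -ZIZI, among other valid generating sets.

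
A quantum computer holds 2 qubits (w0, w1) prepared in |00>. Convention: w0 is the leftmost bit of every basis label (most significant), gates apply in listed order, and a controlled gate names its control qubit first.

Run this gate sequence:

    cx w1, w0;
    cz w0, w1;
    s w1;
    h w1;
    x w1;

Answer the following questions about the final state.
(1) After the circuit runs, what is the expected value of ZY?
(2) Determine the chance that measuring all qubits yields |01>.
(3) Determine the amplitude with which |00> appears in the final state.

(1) In the final state, ZY has expectation 0.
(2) The probability of measuring |01> is 1/2.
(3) The final state's coefficient on |00> equals sqrt(2)/2.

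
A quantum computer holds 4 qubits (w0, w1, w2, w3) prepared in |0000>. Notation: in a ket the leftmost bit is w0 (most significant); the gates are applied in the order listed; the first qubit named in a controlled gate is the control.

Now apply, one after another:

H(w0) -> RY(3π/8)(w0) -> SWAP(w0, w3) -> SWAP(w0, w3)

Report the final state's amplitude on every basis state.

The final amplitudes are sin(pi/16) on |0000>, cos(pi/16) on |1000>, and 0 on every other basis state.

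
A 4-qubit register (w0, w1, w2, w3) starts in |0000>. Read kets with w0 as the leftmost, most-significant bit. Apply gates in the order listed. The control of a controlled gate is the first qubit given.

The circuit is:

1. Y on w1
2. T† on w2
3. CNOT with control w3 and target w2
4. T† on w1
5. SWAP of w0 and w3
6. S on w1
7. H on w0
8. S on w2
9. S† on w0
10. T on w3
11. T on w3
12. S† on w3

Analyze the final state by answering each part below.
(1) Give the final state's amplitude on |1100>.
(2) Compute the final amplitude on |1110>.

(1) The final state's coefficient on |1100> equals sqrt(2)*exp(I*pi/4)/2.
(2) The final state's coefficient on |1110> equals 0.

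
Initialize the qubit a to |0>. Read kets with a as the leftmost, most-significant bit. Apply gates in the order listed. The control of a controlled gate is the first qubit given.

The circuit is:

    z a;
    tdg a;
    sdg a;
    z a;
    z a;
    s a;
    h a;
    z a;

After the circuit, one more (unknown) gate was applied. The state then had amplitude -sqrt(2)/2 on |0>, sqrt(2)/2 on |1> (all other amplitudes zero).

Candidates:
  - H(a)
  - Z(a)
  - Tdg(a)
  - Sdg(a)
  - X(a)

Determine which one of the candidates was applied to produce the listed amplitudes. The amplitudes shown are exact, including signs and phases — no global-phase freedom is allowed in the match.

The unique candidate consistent with the amplitudes is X(a).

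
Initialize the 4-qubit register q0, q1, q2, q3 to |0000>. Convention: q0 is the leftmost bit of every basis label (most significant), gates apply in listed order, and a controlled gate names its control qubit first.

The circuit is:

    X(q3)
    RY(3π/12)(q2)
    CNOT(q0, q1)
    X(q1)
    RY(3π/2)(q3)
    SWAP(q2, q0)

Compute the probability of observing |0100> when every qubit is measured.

A full measurement returns |0100> with probability sqrt(2)/8 + 1/4.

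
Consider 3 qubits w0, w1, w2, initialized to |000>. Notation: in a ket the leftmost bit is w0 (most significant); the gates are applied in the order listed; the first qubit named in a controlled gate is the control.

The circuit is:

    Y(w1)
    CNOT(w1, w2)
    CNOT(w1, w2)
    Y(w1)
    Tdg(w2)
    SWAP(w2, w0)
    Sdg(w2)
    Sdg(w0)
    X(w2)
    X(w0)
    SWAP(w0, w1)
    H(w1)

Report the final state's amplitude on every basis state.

The final amplitudes are sqrt(2)/2 on |001>, -sqrt(2)/2 on |011>, and 0 on every other basis state. Key observation: steps 1-4 multiply out to the identity, so the circuit reduces to the remaining gates.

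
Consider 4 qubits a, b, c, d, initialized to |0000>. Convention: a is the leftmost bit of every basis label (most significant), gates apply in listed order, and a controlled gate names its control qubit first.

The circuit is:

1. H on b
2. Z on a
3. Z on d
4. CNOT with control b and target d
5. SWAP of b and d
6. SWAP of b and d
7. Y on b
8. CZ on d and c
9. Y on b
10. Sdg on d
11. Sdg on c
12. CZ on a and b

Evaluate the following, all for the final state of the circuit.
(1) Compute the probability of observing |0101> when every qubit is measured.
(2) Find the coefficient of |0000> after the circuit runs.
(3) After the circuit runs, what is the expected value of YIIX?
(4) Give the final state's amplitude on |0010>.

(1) A full measurement returns |0101> with probability 1/2. Key observation: the block from step 5 through step 6 cancels to the identity and can be dropped.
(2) |0000> carries amplitude sqrt(2)/2 in the final state.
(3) In the final state, YIIX has expectation 0.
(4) |0010> carries amplitude 0 in the final state.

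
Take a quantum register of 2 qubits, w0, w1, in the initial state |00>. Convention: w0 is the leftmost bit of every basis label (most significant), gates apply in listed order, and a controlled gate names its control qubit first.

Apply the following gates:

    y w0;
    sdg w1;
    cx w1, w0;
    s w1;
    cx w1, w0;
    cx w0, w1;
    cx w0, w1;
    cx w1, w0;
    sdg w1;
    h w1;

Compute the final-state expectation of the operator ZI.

In the final state, ZI has expectation -1. Key observation: gates 4-9 undo each other exactly, leaving only the rest of the circuit to track.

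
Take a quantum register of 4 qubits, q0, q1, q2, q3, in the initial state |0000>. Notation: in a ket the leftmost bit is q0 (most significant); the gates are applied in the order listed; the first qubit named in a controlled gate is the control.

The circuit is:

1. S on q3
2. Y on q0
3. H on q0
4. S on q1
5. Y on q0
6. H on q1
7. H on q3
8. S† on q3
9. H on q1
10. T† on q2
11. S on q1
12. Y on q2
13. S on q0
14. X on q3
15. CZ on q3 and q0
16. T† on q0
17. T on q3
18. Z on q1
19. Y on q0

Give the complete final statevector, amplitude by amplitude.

After the circuit, the state carries amplitude exp(3*I*pi/4)/2 on |0010>, I/2 on |0011>, -I/2 on |1010>, exp(I*pi/4)/2 on |1011>, and 0 on every other basis state.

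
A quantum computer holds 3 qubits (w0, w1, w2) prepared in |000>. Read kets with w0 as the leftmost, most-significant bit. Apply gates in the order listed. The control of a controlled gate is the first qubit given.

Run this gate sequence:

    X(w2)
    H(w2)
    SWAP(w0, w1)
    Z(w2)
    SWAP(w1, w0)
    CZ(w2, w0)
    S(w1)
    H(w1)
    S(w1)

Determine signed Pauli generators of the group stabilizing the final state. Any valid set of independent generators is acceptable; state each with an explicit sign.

One valid set of independent stabilizer generators is +IYI, +IIX, +ZII (any independent generating set of the same group is equally correct).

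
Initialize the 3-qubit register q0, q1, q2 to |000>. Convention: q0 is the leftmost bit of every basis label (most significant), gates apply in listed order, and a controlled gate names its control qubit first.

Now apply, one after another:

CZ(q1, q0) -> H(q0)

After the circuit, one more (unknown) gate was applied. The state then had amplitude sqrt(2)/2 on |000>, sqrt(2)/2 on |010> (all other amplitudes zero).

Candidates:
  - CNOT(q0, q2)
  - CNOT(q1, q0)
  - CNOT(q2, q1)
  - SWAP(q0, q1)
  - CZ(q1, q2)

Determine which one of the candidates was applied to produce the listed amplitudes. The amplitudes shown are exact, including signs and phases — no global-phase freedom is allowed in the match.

The unique candidate consistent with the amplitudes is SWAP(q0, q1).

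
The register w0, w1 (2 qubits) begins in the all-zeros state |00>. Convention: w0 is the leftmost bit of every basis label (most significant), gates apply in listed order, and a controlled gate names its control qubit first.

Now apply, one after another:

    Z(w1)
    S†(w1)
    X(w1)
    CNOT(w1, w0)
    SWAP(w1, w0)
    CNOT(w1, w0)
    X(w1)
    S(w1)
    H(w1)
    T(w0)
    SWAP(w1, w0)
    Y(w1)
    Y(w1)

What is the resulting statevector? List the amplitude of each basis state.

The final amplitudes are sqrt(2)/2 on |00>, 0 on |01>, sqrt(2)/2 on |10>, 0 on |11>.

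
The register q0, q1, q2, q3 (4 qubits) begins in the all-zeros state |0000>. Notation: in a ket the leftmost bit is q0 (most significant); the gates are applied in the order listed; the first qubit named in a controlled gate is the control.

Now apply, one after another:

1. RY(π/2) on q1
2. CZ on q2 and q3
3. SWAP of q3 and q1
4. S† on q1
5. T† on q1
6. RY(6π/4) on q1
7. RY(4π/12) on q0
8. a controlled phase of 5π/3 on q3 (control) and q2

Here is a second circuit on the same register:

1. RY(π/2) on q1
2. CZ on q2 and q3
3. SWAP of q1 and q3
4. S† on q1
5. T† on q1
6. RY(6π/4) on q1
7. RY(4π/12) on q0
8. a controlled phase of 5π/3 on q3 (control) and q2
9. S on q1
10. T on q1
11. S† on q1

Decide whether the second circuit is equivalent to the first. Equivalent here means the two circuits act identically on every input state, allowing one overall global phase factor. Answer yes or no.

No — the two circuits implement different unitaries, even allowing a global phase.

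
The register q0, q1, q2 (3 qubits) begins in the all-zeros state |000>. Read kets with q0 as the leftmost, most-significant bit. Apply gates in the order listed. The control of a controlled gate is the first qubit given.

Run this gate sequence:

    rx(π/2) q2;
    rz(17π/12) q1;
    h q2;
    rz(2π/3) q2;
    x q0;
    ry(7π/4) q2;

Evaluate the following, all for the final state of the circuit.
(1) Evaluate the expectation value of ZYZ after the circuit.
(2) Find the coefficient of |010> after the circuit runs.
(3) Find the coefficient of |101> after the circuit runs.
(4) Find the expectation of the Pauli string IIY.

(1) The observable ZYZ averages to 0.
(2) |010> carries amplitude 0 in the final state.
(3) |101> carries amplitude -I*sqrt(sqrt(2)/4 + 1/2)*exp(-3*I*pi/8)/2 + sqrt(1/2 - sqrt(2)/4)*exp(23*I*pi/24)/2 - I*sqrt(1/2 - sqrt(2)/4)*exp(23*I*pi/24)/2 - sqrt(sqrt(2)/4 + 1/2)*exp(-3*I*pi/8)/2 in the final state.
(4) In the final state, IIY has expectation -1/2.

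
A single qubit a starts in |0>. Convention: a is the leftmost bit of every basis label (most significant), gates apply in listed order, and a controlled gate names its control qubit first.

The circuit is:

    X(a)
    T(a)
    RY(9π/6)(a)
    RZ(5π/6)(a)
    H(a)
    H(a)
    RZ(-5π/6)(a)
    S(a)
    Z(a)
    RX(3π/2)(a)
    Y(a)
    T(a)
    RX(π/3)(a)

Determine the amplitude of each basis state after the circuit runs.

The resulting statevector has amplitude I/2 on |0>, -sqrt(3)/2 on |1>. Key observation: steps 4-7 multiply out to the identity, so the circuit reduces to the remaining gates.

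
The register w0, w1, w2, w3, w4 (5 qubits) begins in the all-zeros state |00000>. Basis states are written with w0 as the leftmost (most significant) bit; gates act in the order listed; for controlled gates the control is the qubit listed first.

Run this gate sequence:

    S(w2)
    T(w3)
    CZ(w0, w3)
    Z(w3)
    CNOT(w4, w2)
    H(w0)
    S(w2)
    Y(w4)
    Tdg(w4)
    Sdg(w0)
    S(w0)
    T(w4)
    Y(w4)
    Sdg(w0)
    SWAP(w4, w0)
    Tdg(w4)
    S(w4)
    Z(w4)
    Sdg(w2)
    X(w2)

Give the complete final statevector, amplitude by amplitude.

The resulting statevector has amplitude sqrt(2)/2 on |00100>, sqrt(2)*exp(3*I*pi/4)/2 on |00101>, and 0 on every other basis state. Key observation: gates 8-13 undo each other exactly, leaving only the rest of the circuit to track.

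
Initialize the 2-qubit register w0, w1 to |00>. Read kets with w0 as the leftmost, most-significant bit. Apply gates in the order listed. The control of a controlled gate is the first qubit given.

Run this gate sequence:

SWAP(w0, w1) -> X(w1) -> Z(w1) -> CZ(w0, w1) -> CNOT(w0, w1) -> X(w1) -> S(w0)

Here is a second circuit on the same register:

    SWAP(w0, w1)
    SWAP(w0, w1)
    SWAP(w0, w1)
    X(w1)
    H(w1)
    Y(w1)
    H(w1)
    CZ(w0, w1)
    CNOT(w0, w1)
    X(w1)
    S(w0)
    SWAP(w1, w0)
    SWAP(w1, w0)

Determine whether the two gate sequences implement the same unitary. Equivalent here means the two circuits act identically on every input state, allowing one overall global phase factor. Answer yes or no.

No, they are not equivalent — no single phase factor reconciles the two unitaries.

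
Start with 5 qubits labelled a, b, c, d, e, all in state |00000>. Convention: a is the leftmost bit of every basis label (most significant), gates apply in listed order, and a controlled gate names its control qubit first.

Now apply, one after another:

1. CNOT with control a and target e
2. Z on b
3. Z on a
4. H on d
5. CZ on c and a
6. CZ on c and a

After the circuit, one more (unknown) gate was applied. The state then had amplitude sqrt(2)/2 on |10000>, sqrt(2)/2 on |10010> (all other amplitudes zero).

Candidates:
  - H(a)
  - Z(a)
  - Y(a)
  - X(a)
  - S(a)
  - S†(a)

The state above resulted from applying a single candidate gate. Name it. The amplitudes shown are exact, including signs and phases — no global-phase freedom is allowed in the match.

It was X(a) that produced the state shown. Key observation: gates 5-6 undo each other exactly, leaving only the rest of the circuit to track.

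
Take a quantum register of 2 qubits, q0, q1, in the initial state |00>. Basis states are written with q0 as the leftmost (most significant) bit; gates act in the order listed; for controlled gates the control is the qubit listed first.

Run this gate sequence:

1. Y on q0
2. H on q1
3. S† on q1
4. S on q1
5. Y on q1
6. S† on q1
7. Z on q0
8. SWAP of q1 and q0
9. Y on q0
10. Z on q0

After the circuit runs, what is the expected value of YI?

The expectation value of YI is -1.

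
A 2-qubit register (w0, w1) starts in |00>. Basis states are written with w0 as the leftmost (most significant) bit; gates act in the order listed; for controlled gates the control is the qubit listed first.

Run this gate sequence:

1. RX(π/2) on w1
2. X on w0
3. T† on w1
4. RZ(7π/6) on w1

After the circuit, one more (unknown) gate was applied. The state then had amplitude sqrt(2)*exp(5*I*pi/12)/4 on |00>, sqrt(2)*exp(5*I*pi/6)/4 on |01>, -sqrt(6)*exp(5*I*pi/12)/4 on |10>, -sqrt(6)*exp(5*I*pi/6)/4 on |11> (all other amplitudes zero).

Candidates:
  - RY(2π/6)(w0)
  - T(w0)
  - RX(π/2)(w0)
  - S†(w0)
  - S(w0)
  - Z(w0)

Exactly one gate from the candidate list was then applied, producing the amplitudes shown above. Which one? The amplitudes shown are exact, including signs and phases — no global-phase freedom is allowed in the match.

The applied gate was RY(2π/6)(w0).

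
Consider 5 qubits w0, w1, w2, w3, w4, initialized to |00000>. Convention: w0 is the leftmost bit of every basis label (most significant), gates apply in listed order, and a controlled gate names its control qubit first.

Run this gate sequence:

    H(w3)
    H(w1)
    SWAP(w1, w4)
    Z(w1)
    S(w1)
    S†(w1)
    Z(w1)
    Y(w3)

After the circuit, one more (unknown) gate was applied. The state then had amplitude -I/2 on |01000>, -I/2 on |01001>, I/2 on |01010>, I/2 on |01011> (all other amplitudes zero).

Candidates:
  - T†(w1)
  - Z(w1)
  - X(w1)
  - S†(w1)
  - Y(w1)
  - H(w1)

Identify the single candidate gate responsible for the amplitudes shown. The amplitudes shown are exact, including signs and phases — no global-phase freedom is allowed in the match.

It was X(w1) that produced the state shown. Key observation: steps 4-7 multiply out to the identity, so the circuit reduces to the remaining gates.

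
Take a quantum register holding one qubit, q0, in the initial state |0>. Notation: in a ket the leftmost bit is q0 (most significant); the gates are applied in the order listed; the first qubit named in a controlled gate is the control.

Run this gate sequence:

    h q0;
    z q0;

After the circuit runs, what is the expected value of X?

In the final state, X has expectation -1.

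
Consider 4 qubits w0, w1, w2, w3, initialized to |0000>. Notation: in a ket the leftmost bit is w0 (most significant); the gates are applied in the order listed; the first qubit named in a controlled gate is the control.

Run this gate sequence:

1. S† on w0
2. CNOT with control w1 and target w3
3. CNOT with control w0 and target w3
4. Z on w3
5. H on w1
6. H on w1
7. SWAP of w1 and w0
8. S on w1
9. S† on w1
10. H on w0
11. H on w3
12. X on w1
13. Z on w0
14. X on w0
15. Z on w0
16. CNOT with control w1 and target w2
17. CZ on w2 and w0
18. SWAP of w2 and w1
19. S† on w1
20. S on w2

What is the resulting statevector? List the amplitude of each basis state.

The final amplitudes are -1/2 on |0110>, -1/2 on |0111>, 1/2 on |1110>, 1/2 on |1111>, and 0 on every other basis state. Key observation: steps 5-6 multiply out to the identity, so the circuit reduces to the remaining gates.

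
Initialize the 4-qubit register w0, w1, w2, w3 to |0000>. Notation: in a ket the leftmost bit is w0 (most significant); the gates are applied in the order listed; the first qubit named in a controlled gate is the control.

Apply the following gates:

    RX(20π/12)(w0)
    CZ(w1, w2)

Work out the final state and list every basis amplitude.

The resulting statevector has amplitude -sqrt(3)/2 on |0000>, -I/2 on |1000>, and 0 on every other basis state.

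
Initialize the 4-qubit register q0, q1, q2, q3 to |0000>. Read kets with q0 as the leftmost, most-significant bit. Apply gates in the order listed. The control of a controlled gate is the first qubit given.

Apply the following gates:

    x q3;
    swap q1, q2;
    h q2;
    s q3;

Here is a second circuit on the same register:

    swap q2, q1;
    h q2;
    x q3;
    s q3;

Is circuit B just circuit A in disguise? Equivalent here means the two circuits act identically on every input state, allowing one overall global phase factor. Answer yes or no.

Yes: on every input state the two circuits agree up to one overall phase factor.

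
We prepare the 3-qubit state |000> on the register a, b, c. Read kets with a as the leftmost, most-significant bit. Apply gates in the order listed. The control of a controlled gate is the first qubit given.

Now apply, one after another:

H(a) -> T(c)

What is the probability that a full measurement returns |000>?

The probability of measuring |000> is 1/2.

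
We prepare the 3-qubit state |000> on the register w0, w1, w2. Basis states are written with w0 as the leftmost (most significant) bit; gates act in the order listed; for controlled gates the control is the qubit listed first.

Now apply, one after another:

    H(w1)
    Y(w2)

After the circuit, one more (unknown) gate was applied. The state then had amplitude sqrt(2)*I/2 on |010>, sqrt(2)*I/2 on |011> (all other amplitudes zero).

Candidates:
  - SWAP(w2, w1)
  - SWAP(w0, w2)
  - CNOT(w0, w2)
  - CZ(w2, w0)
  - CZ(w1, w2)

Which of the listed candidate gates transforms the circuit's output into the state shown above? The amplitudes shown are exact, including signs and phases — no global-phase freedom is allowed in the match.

It was SWAP(w2, w1) that produced the state shown.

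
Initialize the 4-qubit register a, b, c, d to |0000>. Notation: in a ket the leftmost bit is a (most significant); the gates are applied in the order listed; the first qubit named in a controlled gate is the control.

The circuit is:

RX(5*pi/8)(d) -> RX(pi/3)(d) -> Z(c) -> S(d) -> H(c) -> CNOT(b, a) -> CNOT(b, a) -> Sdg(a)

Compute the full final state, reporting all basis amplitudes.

The resulting statevector has amplitude sqrt(2)*sin(pi/48)/2 on |0000>, sqrt(2)*cos(pi/48)/2 on |0001>, sqrt(2)*sin(pi/48)/2 on |0010>, sqrt(2)*cos(pi/48)/2 on |0011>, and 0 on every other basis state. Key observation: the block from step 6 through step 7 cancels to the identity and can be dropped.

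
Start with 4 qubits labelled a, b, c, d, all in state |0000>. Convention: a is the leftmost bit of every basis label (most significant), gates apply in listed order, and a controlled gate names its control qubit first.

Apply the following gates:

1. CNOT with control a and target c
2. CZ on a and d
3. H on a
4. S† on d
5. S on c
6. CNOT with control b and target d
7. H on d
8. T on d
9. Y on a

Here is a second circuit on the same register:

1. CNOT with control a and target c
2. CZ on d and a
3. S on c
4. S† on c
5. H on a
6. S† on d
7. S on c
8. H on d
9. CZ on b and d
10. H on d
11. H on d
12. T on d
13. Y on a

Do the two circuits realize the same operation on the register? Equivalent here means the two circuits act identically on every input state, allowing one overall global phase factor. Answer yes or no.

Yes — the two circuits implement the same unitary up to a global phase.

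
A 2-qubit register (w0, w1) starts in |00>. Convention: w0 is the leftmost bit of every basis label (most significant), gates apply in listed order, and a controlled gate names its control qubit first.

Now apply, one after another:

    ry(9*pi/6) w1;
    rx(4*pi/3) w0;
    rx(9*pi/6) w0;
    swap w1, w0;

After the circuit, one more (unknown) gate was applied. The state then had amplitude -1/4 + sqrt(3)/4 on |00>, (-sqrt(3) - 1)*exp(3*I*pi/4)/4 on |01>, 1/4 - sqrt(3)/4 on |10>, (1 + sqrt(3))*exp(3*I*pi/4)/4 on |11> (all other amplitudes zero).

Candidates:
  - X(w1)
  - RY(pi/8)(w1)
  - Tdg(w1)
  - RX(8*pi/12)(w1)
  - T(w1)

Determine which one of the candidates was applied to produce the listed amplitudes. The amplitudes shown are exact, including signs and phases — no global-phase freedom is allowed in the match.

The unique candidate consistent with the amplitudes is T(w1).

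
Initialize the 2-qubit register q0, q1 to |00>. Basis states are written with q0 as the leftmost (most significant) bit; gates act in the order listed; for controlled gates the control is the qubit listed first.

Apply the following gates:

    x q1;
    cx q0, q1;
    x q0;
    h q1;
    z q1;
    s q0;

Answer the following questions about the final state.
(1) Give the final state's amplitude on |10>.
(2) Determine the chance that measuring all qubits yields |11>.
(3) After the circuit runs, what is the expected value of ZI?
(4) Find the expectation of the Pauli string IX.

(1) The amplitude on |10> is sqrt(2)*I/2.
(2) The probability of measuring |11> is 1/2.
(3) The expectation value of ZI is -1.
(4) The observable IX averages to 1.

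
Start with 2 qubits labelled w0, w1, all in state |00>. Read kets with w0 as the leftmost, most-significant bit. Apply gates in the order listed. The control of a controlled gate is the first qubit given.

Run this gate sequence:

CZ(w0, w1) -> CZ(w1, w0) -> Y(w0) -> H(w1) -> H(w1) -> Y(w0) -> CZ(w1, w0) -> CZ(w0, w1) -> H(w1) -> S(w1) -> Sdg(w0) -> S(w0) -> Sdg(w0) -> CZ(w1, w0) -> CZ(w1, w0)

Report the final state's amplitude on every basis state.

The resulting statevector has amplitude sqrt(2)/2 on |00>, sqrt(2)*I/2 on |01>, 0 on |10>, 0 on |11>. Key observation: the block from step 1 through step 8 cancels to the identity and can be dropped.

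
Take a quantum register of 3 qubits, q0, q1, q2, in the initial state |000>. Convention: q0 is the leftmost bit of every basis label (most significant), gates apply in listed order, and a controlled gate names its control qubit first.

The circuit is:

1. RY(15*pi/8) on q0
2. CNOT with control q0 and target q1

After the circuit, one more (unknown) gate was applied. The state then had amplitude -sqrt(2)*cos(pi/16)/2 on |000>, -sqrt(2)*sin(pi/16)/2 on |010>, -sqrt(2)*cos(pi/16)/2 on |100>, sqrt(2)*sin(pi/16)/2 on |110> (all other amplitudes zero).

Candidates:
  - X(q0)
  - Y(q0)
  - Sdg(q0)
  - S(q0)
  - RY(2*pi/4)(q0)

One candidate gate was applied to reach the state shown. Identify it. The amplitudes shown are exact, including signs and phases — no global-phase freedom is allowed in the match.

It was RY(2*pi/4)(q0) that produced the state shown.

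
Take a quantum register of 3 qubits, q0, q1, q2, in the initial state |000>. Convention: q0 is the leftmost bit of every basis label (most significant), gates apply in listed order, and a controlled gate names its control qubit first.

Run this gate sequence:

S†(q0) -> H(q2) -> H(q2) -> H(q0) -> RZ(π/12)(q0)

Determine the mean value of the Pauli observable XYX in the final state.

The observable XYX averages to 0.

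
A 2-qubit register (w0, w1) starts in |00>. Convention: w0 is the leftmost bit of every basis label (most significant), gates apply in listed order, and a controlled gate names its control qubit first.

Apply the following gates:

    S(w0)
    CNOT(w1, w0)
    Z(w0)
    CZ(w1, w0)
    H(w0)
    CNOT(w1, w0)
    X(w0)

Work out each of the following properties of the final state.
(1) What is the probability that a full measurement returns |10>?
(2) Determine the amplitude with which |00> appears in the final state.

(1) The probability of measuring |10> is 1/2.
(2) The amplitude on |00> is sqrt(2)/2.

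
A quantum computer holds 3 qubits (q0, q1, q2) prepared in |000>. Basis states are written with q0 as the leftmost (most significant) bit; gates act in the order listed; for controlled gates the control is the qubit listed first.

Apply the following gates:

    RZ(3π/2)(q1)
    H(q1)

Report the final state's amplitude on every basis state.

The final amplitudes are -sqrt(2)*exp(I*pi/4)/2 on |000>, -sqrt(2)*exp(I*pi/4)/2 on |010>, and 0 on every other basis state.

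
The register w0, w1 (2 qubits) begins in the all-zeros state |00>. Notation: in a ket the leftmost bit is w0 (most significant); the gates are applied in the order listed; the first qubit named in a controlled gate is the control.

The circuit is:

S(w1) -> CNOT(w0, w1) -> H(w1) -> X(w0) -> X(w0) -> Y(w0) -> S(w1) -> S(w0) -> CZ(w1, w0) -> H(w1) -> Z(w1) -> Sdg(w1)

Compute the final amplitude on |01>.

|01> carries amplitude 0 in the final state.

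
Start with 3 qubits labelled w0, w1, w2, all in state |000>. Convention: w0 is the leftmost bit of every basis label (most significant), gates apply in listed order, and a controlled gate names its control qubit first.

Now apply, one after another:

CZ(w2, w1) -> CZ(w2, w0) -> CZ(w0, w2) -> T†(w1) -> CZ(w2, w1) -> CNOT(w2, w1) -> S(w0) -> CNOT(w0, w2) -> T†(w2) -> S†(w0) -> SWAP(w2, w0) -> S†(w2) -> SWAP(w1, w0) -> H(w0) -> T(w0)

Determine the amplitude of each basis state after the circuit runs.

The resulting statevector has amplitude sqrt(2)/2 on |000>, sqrt(2)*exp(I*pi/4)/2 on |100>, and 0 on every other basis state.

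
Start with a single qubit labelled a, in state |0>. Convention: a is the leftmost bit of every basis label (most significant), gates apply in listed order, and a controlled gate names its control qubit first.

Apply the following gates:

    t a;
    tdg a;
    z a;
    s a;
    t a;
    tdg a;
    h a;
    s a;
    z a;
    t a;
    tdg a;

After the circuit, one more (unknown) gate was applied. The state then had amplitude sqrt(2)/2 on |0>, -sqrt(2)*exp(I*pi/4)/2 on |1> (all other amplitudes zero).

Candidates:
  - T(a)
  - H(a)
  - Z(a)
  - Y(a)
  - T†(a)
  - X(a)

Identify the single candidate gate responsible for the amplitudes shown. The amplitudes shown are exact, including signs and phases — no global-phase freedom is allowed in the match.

The applied gate was T†(a).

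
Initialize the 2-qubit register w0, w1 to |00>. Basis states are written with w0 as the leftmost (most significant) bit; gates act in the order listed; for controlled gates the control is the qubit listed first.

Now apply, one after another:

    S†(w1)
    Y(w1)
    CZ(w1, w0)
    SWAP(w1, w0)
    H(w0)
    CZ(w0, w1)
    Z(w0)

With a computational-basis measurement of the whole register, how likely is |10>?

Outcome |10> occurs with probability 1/2.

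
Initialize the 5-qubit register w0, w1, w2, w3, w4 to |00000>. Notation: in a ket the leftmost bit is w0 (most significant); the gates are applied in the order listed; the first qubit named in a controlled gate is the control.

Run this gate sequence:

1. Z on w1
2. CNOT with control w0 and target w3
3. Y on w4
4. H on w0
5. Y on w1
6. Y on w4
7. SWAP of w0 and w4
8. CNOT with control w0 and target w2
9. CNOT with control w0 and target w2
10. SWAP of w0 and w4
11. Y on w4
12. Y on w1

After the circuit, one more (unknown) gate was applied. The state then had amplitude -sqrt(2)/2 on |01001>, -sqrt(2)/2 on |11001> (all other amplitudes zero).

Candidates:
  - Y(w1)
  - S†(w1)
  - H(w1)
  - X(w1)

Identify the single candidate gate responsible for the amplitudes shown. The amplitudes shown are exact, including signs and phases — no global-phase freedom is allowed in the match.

It was Y(w1) that produced the state shown. Key observation: the block from step 5 through step 12 cancels to the identity and can be dropped.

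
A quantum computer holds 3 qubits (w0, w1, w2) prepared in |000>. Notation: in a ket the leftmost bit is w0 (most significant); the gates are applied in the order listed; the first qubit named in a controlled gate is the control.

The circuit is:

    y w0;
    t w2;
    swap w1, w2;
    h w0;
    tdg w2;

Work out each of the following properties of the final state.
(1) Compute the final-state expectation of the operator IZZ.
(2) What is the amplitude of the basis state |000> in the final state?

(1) The observable IZZ averages to 1.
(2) The amplitude on |000> is sqrt(2)*I/2.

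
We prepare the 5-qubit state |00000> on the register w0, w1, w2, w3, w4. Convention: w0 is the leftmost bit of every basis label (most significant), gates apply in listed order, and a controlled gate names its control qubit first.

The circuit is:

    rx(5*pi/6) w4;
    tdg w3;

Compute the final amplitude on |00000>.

The amplitude on |00000> is -sqrt(2)/4 + sqrt(6)/4.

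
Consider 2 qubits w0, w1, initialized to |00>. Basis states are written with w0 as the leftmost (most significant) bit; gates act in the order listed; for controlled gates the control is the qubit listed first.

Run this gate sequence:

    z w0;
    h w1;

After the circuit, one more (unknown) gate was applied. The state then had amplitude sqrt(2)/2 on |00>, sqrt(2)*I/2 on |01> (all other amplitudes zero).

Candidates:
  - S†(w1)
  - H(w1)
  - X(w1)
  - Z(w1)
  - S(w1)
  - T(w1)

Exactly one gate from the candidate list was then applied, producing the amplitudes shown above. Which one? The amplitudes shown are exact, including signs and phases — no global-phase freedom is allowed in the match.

The applied gate was S(w1).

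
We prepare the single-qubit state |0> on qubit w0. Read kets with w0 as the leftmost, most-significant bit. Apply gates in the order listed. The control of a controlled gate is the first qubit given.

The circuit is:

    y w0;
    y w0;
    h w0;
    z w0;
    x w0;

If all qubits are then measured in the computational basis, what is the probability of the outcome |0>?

Outcome |0> occurs with probability 1/2.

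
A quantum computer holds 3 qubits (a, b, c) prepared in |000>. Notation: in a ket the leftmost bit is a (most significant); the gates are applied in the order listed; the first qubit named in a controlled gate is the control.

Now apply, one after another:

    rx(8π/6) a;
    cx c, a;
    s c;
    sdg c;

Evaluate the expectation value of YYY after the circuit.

In the final state, YYY has expectation 0. Key observation: the block from step 3 through step 4 cancels to the identity and can be dropped.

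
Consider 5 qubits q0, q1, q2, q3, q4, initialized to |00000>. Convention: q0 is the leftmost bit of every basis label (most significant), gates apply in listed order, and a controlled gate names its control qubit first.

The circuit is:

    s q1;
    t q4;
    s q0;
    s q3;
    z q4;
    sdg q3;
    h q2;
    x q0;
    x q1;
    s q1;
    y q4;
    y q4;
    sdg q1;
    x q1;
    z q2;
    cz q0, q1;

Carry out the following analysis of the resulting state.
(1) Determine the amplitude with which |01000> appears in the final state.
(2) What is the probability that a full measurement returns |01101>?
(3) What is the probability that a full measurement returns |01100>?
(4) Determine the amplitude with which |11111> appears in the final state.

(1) The amplitude on |01000> is 0. Key observation: gates 9-14 undo each other exactly, leaving only the rest of the circuit to track.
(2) A full measurement returns |01101> with probability 0.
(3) The probability of measuring |01100> is 0.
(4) The final state's coefficient on |11111> equals 0.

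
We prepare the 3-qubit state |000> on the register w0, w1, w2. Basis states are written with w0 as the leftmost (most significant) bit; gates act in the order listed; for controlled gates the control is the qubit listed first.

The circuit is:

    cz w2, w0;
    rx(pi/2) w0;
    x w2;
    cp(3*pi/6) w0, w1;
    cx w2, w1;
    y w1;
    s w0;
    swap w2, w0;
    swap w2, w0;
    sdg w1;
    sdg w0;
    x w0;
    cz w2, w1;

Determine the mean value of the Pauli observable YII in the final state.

In the final state, YII has expectation 1. Key observation: gates 8-9 undo each other exactly, leaving only the rest of the circuit to track.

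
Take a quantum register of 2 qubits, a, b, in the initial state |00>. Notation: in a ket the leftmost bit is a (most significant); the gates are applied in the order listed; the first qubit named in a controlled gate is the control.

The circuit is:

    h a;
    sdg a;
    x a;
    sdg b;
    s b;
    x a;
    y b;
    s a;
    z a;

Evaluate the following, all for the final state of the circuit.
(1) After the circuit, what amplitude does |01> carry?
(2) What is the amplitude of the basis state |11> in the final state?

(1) The amplitude on |01> is sqrt(2)*I/2. Key observation: the block from step 3 through step 6 cancels to the identity and can be dropped.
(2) |11> carries amplitude -sqrt(2)*I/2 in the final state.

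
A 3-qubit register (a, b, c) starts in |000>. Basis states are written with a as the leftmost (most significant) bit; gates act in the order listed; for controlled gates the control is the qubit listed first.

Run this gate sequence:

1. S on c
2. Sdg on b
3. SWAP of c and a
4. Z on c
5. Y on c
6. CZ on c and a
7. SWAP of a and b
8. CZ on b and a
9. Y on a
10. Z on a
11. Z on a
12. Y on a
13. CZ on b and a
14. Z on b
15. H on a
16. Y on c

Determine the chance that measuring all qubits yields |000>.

The probability of measuring |000> is 1/2. Key observation: the block from step 8 through step 13 cancels to the identity and can be dropped.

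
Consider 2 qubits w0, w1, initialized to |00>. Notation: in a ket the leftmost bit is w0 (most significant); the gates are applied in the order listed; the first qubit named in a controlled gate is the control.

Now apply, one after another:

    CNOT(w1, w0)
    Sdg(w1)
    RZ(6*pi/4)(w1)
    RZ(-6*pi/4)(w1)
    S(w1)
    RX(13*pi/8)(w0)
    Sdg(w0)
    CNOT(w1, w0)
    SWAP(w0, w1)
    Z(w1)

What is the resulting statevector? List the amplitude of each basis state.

After the circuit, the state carries amplitude -cos(3*pi/16) on |00>, sin(3*pi/16) on |01>, 0 on |10>, 0 on |11>. Key observation: gates 2-5 undo each other exactly, leaving only the rest of the circuit to track.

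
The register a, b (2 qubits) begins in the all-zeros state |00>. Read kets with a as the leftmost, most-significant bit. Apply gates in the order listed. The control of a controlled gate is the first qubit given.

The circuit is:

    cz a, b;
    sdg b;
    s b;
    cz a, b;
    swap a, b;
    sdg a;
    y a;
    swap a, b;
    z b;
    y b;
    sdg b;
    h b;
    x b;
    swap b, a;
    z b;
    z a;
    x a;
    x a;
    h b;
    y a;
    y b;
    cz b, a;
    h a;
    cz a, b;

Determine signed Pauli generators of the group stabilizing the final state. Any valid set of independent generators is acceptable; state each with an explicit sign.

The final state is stabilized by the group generated by +XX, +ZZ; other independent generating sets are equally valid. Key observation: the block from step 1 through step 4 cancels to the identity and can be dropped.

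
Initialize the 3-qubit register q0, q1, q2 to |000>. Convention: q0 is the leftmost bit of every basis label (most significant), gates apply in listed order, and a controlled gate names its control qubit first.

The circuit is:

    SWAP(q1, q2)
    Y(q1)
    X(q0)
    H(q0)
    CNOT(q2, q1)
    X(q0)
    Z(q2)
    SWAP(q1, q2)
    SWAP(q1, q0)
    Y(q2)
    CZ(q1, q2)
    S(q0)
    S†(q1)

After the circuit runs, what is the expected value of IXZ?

The expectation value of IXZ is 0.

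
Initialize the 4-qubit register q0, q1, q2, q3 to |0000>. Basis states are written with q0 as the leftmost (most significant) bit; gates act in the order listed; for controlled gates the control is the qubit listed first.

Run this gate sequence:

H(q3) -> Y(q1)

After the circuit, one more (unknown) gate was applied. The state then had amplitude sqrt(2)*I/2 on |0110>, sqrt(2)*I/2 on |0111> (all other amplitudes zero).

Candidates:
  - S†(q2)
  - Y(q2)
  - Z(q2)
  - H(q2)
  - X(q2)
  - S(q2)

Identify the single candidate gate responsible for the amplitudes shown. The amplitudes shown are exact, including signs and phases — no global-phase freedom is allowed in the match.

The unique candidate consistent with the amplitudes is X(q2).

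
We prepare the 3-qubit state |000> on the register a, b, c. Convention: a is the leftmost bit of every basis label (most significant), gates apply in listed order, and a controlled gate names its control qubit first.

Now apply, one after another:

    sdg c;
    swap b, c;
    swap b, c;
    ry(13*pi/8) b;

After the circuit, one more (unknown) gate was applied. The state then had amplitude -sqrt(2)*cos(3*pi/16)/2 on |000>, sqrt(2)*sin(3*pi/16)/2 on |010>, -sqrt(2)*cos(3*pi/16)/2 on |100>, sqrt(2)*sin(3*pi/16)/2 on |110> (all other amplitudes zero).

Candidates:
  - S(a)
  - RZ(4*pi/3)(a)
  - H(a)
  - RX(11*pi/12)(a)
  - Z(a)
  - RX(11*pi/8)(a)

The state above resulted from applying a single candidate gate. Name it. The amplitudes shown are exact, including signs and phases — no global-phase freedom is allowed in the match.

The unique candidate consistent with the amplitudes is H(a).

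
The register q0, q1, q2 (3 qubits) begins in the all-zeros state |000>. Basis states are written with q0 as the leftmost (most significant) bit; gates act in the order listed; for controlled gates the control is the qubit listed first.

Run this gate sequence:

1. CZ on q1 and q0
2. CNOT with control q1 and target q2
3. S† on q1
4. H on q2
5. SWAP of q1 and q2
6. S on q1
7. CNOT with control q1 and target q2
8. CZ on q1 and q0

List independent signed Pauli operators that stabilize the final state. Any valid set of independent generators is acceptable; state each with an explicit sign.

The stabilizer group can be generated by +IXY, +ZII, +IZZ, among other valid generating sets.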